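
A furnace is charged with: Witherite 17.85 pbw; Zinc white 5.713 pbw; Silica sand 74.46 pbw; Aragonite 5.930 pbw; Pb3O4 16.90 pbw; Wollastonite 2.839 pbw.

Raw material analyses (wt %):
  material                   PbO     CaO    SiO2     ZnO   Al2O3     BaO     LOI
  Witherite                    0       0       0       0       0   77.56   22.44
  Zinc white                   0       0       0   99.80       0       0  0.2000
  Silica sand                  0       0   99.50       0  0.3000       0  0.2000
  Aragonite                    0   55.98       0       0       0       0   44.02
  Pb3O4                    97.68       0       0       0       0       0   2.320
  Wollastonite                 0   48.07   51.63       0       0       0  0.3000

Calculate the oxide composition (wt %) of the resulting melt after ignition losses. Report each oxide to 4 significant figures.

Working values are printed, rounded to 4 significant digits, alongside each step — all arithmetic maintains full precision at every stage — every reported number is rounded just once. Derived quantities, which include six oxide percentages, net glass mass, the yield, LOI, totals, are carried at exact precision, as set out in problem or answer, using the weight values for 116.5 pbw of glass.
Mass of each oxide from the mix:
  PbO: 16.90·0.9768 = 16.51 pbw
  CaO: 5.930·0.5598 + 2.839·0.4807 = 4.684 pbw
  SiO2: 74.46·0.9950 + 2.839·0.5163 = 75.55 pbw
  ZnO: 5.713·0.9980 = 5.702 pbw
  Al2O3: 74.46·0.003000 = 0.2234 pbw
  BaO: 17.85·0.7756 = 13.84 pbw
LOI: 17.85·0.2244 + 5.713·0.002000 + 74.46·0.002000 + 5.930·0.4402 + 16.90·0.02320 + 2.839·0.003000 = 7.177 pbw
Glass = total batch minus LOI = 123.7 − 7.177 = 116.5 pbw (matching Σ of the oxides)
wt % = oxide mass / glass mass × 100

Glass mass = 116.5 pbw (batch 123.7 − LOI 7.177).
Composition: PbO 14.17%, CaO 4.020%, SiO2 64.84%, ZnO 4.893%, Al2O3 0.1917%, BaO 11.88%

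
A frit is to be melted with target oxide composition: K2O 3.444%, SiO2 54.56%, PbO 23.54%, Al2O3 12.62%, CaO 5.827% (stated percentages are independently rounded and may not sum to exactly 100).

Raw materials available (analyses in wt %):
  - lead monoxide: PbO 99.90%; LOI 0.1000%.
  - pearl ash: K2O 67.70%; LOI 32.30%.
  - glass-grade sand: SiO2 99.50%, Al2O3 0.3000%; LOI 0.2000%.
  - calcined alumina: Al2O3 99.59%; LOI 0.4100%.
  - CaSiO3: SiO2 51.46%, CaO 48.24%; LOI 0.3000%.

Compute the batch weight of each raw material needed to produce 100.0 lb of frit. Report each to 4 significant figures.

Batch per 100.0 lb frit:
  lead monoxide: 23.56 lb
  pearl ash: 5.087 lb
  glass-grade sand: 48.59 lb
  calcined alumina: 12.53 lb
  CaSiO3: 12.08 lb
Total batch = 101.8 lb; LOI loss = 1.851 lb; yield = 98.18%

Exact precision is held in every operation; intermediates are printed (rounded to four significant figures) alongside each step. A single rounding completes every reported value — derived quantities are recomputed using the weight values at 100.0 lb of glass in full precision (the five compositions, totals, the yield, ignition loss, net glass mass), precisely as stated by the problem or answer text.
Oxide mass targets, per 100.0 lb frit:
  K2O: 3.444% × 100.0 = 3.444 lb
  SiO2: 54.56% × 100.0 = 54.56 lb
  PbO: 23.54% × 100.0 = 23.54 lb
  Al2O3: 12.62% × 100.0 = 12.62 lb
  CaO: 5.827% × 100.0 = 5.827 lb
Balance tally, oxide-wise, on the weights just shown, under the basis named above (delivered sums recover each target modulo rounding of the values):
  K2O: 5.087·0.6770 = 3.444 lb (target 3.444 lb)
  SiO2: 48.59·0.9950 + 12.08·0.5146 = 54.56 lb (target 54.56 lb)
  PbO: 23.56·0.9990 = 23.54 lb (target 23.54 lb)
  Al2O3: 48.59·0.003000 + 12.53·0.9959 = 12.62 lb (target 12.62 lb)
  CaO: 12.08·0.4824 = 5.827 lb (target 5.827 lb)
Auditing the glass mass value: Σ batch − LOI loss = 100.0 lb (per-oxide target masses sum to 99.99 lb; the stated basis being 100.0 lb — differing by rounding only).
Adding the batch up: Σ batch = 101.8 lb; LOI removed, Σ of batch·LOI: 1.851 lb; yield: glass divided by total = 98.18%.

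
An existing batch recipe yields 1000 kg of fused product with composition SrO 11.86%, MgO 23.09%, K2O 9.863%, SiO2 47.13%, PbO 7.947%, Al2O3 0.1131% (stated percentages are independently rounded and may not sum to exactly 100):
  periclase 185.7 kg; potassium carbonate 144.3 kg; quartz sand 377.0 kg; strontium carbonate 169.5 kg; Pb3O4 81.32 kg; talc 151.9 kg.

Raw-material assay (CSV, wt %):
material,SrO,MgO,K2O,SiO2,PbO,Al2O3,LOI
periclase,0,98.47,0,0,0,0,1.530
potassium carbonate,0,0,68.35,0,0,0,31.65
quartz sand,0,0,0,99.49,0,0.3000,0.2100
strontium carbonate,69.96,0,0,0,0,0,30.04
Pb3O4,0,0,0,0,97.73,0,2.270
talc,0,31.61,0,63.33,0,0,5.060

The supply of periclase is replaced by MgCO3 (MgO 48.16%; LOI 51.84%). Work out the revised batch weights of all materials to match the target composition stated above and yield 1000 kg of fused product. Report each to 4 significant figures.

Revised batch per 1000 kg fused product:
  MgCO3: 379.7 kg
  potassium carbonate: 144.3 kg
  quartz sand: 377.0 kg
  strontium carbonate: 169.5 kg
  Pb3O4: 81.32 kg
  talc: 151.9 kg
Total batch = 1304 kg; LOI loss = 303.7 kg

The working math maintains exact precision at each step; mid-chain values are printed, rounded to four significant digits, alongside each step. A single rounding completes every reported value; derived quantities, which include the yield, the six compositions, net glass mass, LOI, totals, are recomputed at exact precision, as set out in the question or the answer, using the weight values on 1000 kg of glass.
Target masses of each oxide per 1000 kg fused product:
  SrO: 11.86% × 1000 = 118.6 kg
  MgO: 23.09% × 1000 = 230.9 kg
  K2O: 9.863% × 1000 = 98.63 kg
  SiO2: 47.13% × 1000 = 471.3 kg
  PbO: 7.947% × 1000 = 79.47 kg
  Al2O3: 0.1131% × 1000 = 1.131 kg
A balance pass over the oxides, using the reported weights, versus the basis set out (every target is met by its sum modulo rounding of the values):
  SrO: 169.5·0.6996 = 118.6 kg (target 118.6 kg)
  MgO: 379.7·0.4816 + 151.9·0.3161 = 230.9 kg (target 230.9 kg)
  K2O: 144.3·0.6835 = 98.63 kg (target 98.63 kg)
  SiO2: 377.0·0.9949 + 151.9·0.6333 = 471.3 kg (target 471.3 kg)
  PbO: 81.32·0.9773 = 79.47 kg (target 79.47 kg)
  Al2O3: 377.0·0.003000 = 1.131 kg (target 1.131 kg)
Glass-mass bookkeeping: net batch after ignition = 1000 kg (targets for the oxides total 1000 kg; versus the stated basis of 1000 kg — differing by rounding only).
Batch total: Σ batch = 1304 kg; LOI loss = Σ batch·LOI = 303.7 kg; as yield: glass ÷ batch → 76.70%.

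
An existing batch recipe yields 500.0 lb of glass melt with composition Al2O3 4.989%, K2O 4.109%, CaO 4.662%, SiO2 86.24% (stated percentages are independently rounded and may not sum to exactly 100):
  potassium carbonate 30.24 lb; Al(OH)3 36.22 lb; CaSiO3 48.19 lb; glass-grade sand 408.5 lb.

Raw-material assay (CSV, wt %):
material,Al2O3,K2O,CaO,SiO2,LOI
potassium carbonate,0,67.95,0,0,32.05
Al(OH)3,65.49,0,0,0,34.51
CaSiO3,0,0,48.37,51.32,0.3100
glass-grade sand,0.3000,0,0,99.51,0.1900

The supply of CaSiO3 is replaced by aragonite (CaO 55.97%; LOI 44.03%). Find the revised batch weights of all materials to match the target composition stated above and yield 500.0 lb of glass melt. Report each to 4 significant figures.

In-progress results appear rounded to four significant figures in the working. The working math maintains full float precision through the solve — every reported figure takes just one rounding. Derived quantities, which include net glass mass, ignition loss, the four compositions, totals, yield, are computed in full precision, exactly as shown in either problem or answer, from the batch weights on 500.0 lb of glass.
Per-oxide target masses for 500.0 lb glass melt:
  Al2O3: 4.989% × 500.0 = 24.94 lb
  K2O: 4.109% × 500.0 = 20.54 lb
  CaO: 4.662% × 500.0 = 23.31 lb
  SiO2: 86.24% × 500.0 = 431.2 lb
Per-oxide balance check from the weights as reported, on the stated basis (oxide sums agree with the targets up to rounding of the answer):
  Al2O3: 36.10·0.6549 + 433.3·0.003000 = 24.94 lb (target 24.94 lb)
  K2O: 30.24·0.6795 = 20.55 lb (target 20.54 lb)
  CaO: 41.65·0.5597 = 23.31 lb (target 23.31 lb)
  SiO2: 433.3·0.9951 = 431.2 lb (target 431.2 lb)
Glass-mass sanity pass: Σ batch − LOI loss = 500.0 lb (per-oxide target masses sum to 500.0 lb; the stated basis being 500.0 lb — differing by rounding only).
Summing the batch: Σ batch = 541.3 lb; LOI loss = Σ batch·LOI = 41.31 lb; glass ÷ batch gives a yield of 92.37%.

Revised batch per 500.0 lb glass melt:
  potassium carbonate: 30.24 lb
  Al(OH)3: 36.10 lb
  aragonite: 41.65 lb
  glass-grade sand: 433.3 lb
Total batch = 541.3 lb; LOI loss = 41.31 lb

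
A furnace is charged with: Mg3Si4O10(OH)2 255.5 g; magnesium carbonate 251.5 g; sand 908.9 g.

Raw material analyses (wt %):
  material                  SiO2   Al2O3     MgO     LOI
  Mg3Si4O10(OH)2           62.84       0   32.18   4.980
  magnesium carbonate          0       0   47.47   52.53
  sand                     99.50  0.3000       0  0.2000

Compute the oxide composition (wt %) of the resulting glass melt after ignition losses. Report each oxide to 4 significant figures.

Glass mass = 1269 g (batch 1416 − LOI 146.7).
Composition: SiO2 83.90%, Al2O3 0.2148%, MgO 15.88%

All internal work carries full float precision from start to finish; in-progress results are displayed with 4-significant-digit rounding across the worked steps. Every reported figure takes exactly one rounding. The derived quantities (three oxide percentages, totals, glass mass, the yield, LOI) are recomputed in full precision from the batch weights per 1269 g of glass as given in the question or the answer.
Mass of each oxide from the mix:
  SiO2: 255.5·0.6284 + 908.9·0.9950 = 1065 g
  Al2O3: 908.9·0.003000 = 2.727 g
  MgO: 255.5·0.3218 + 251.5·0.4747 = 201.6 g
LOI: 255.5·0.04980 + 251.5·0.5253 + 908.9·0.002000 = 146.7 g
Net of LOI, the glass mass = 1416 − 146.7 = 1269 g (matching Σ of the oxides)
wt % = 100 × oxide mass / glass mass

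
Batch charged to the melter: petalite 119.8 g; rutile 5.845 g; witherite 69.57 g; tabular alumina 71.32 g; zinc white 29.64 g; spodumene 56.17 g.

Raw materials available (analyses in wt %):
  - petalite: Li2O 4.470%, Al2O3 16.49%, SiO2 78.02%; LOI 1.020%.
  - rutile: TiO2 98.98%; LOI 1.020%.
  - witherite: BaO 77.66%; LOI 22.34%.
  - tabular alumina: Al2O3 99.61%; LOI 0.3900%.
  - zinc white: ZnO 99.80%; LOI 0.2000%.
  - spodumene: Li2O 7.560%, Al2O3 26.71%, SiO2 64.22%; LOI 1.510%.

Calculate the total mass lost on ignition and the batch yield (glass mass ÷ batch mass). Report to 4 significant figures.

LOI loss = 18.01 g; glass = 334.3 g; yield = 94.89%

Each numeric step maintains full precision in every operation — the intermediate values appear rounded off to 4 significant digits on the page. Every reported result carries a single rounding. All derived quantities (glass mass, ignition loss, the six compositions, yield, the totals) are carried from the weighed amounts per 334.3 g of glass in full float precision as given in problem or answer.
Each material's LOI contribution:
  petalite: 119.8 × 0.01020 = 1.222 g
  rutile: 5.845 × 0.01020 = 0.05962 g
  witherite: 69.57 × 0.2234 = 15.54 g
  tabular alumina: 71.32 × 0.003900 = 0.2781 g
  zinc white: 29.64 × 0.002000 = 0.05928 g
  spodumene: 56.17 × 0.01510 = 0.8482 g
Total LOI = 18.01 g
Glass = batch − LOI = 352.3 − 18.01 = 334.3 g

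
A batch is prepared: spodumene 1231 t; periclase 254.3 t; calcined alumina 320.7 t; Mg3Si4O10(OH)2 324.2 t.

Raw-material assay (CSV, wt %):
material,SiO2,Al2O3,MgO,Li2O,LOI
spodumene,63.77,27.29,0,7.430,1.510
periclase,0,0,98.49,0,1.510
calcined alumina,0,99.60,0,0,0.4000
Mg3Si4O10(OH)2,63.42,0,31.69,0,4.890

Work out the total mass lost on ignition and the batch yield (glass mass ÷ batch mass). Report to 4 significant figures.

Each numeric step carries exact precision through the solve. The intermediate values appear, with 4-significant-digit rounding, in the printout. Each reported result takes just one rounding; all derived quantities (the totals, yield, glass mass, ignition loss, the four compositions) are re-derived in full precision from the batch weights for 2091 t of glass as set out in problem or answer.
Material-by-material LOI:
  spodumene: 1231 × 0.01510 = 18.59 t
  periclase: 254.3 × 0.01510 = 3.840 t
  calcined alumina: 320.7 × 0.004000 = 1.283 t
  Mg3Si4O10(OH)2: 324.2 × 0.04890 = 15.85 t
Total LOI = 39.56 t
Glass = batch − LOI = 2130 − 39.56 = 2091 t

LOI loss = 39.56 t; glass = 2091 t; yield = 98.14%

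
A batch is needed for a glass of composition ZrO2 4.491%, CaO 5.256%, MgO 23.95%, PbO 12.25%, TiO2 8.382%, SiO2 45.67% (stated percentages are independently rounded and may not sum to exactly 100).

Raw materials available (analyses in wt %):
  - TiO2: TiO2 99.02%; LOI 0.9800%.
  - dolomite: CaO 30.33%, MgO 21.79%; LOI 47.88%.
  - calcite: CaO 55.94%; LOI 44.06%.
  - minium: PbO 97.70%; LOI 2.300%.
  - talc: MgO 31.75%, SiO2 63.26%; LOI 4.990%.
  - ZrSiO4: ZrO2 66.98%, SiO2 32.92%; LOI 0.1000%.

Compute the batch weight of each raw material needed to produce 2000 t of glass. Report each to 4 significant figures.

Mid-chain values are shown with 4-significant-digit rounding alongside each step; all internal work holds full precision in every operation — exactly one rounding is applied to each reported result; all derived quantities (yield, glass mass, the six compositions, the totals, ignition loss) are recomputed in full float precision starting from the weights on 2000 t of glass, as set out in the problem or answer text.
The oxide mass targets at 2000 t glass:
  ZrO2: 4.491% × 2000 = 89.82 t
  CaO: 5.256% × 2000 = 105.1 t
  MgO: 23.95% × 2000 = 479.0 t
  PbO: 12.25% × 2000 = 245.0 t
  TiO2: 8.382% × 2000 = 167.6 t
  SiO2: 45.67% × 2000 = 913.4 t
Sums-versus-targets review applying the batch weights above, at the basis given (each sum matches its target mass up to rounding of the answer):
  ZrO2: 134.1·0.6698 = 89.82 t (target 89.82 t)
  CaO: 196.1·0.3033 + 81.61·0.5594 = 105.1 t (target 105.1 t)
  MgO: 196.1·0.2179 + 1374·0.3175 = 479.0 t (target 479.0 t)
  PbO: 250.8·0.9770 = 245.0 t (target 245.0 t)
  TiO2: 169.3·0.9902 = 167.6 t (target 167.6 t)
  SiO2: 1374·0.6326 + 134.1·0.3292 = 913.3 t (target 913.4 t)
Consistency of the glass mass: total batch − LOI = 2000 t (oxide target masses add up to 2000 t; the stated basis being 2000 t — any gap is answer rounding).
Batch total: Σ batch = 2206 t; Σ batch·LOI gives LOI loss = 206.0 t; yield, glass over the total, = 90.66%.

Batch per 2000 t glass:
  TiO2: 169.3 t
  dolomite: 196.1 t
  calcite: 81.61 t
  minium: 250.8 t
  talc: 1374 t
  ZrSiO4: 134.1 t
Total batch = 2206 t; LOI loss = 206.0 t; yield = 90.66%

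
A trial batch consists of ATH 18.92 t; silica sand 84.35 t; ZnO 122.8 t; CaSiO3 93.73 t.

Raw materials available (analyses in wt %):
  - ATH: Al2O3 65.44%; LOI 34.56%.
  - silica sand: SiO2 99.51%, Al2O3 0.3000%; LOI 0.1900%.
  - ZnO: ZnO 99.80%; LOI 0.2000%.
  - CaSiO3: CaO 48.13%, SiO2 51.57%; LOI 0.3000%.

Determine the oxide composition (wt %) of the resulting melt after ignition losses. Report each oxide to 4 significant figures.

All arithmetic carries full precision through every step — working values are displayed (rounded to 4 significant digits) between the steps. Every reported value undergoes a single rounding — derived quantities, including four oxide percentages, yield, net glass mass, LOI, the totals, are carried from the weighed amounts at 312.6 t of glass at full precision, precisely as stated by either problem or answer.
Mass of each oxide from the mix:
  CaO: 93.73·0.4813 = 45.11 t
  SiO2: 84.35·0.9951 + 93.73·0.5157 = 132.3 t
  ZnO: 122.8·0.9980 = 122.6 t
  Al2O3: 18.92·0.6544 + 84.35·0.003000 = 12.63 t
LOI: 18.92·0.3456 + 84.35·0.001900 + 122.8·0.002000 + 93.73·0.003000 = 7.226 t
The glass mass, total less LOI, = 319.8 − 7.226 = 312.6 t (= Σ oxide masses)
wt % = 100 × oxide mass / glass mass

Glass mass = 312.6 t (batch 319.8 − LOI 7.226).
Composition: CaO 14.43%, SiO2 42.32%, ZnO 39.21%, Al2O3 4.042%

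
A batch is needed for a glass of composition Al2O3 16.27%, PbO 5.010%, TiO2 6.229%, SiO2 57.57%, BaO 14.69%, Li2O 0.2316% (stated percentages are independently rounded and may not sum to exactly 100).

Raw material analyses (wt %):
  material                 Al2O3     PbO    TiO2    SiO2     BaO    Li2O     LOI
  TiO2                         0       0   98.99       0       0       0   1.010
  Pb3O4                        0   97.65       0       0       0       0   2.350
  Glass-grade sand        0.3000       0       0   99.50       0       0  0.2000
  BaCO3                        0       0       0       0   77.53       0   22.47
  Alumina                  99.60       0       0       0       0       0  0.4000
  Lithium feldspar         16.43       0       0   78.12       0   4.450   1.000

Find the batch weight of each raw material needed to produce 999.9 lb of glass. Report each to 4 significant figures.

Batch per 999.9 lb glass:
  TiO2: 62.92 lb
  Pb3O4: 51.30 lb
  Glass-grade sand: 537.7 lb
  BaCO3: 189.5 lb
  Alumina: 153.1 lb
  Lithium feldspar: 52.04 lb
Total batch = 1047 lb; LOI loss = 46.63 lb; yield = 95.54%

Intermediates appear, rounded to four significant figures, as written — all arithmetic maintains full float precision end to end. Every reported number takes a single rounding; the derived quantities, including net glass mass, the six compositions, the totals, the yield, LOI, are computed starting from the weights at 999.9 lb of glass at exact precision exactly as printed in question or answer.
The oxide mass targets at 999.9 lb glass:
  Al2O3: 16.27% × 999.9 = 162.7 lb
  PbO: 5.010% × 999.9 = 50.09 lb
  TiO2: 6.229% × 999.9 = 62.28 lb
  SiO2: 57.57% × 999.9 = 575.6 lb
  BaO: 14.69% × 999.9 = 146.9 lb
  Li2O: 0.2316% × 999.9 = 2.316 lb
Sums-versus-targets review applying the batch weights above, on the stated basis (target by target, the sums agree inside rounding margins):
  Al2O3: 537.7·0.003000 + 153.1·0.9960 + 52.04·0.1643 = 162.7 lb (target 162.7 lb)
  PbO: 51.30·0.9765 = 50.09 lb (target 50.09 lb)
  TiO2: 62.92·0.9899 = 62.28 lb (target 62.28 lb)
  SiO2: 537.7·0.9950 + 52.04·0.7812 = 575.7 lb (target 575.6 lb)
  BaO: 189.5·0.7753 = 146.9 lb (target 146.9 lb)
  Li2O: 52.04·0.04450 = 2.316 lb (target 2.316 lb)
Glass-mass bookkeeping: batch Σ − ignition loss = 999.9 lb (summing oxide targets gives 999.9 lb; with the basis standing at 999.9 lb — rounding explains the deltas).
Summing the batch: Σ batch = 1047 lb; loss to ignition Σ batch·LOI = 46.63 lb; yield, glass over the total, = 95.54%.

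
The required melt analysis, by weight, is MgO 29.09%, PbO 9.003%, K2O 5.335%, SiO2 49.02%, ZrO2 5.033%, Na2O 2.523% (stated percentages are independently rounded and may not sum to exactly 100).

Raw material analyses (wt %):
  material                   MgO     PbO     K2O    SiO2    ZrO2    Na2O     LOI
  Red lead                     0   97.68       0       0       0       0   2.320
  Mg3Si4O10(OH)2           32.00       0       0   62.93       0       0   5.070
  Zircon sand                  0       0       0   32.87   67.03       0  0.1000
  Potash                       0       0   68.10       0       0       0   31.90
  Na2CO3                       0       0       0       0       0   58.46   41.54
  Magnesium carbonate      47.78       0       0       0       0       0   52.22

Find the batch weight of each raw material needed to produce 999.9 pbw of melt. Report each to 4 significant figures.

Mid-chain values appear, rounded to 4 significant digits, in the printout. Each numeric step runs at exact precision end to end. A single rounding finalizes every reported figure — the derived quantities, which include yield, totals, net glass mass, the six compositions, ignition loss, are recomputed at exact precision, as quoted within the problem or answer text, from the batch weights per 999.9 pbw of glass.
Oxide mass targets, per 999.9 pbw melt:
  MgO: 29.09% × 999.9 = 290.9 pbw
  PbO: 9.003% × 999.9 = 90.02 pbw
  K2O: 5.335% × 999.9 = 53.34 pbw
  SiO2: 49.02% × 999.9 = 490.2 pbw
  ZrO2: 5.033% × 999.9 = 50.32 pbw
  Na2O: 2.523% × 999.9 = 25.23 pbw
Balance tally, oxide-wise, working from each reported weight, under the basis named above (summed amounts equal target values net of answer rounding effects):
  MgO: 739.7·0.3200 + 113.4·0.4778 = 290.9 pbw (target 290.9 pbw)
  PbO: 92.16·0.9768 = 90.02 pbw (target 90.02 pbw)
  K2O: 78.33·0.6810 = 53.34 pbw (target 53.34 pbw)
  SiO2: 739.7·0.6293 + 75.08·0.3287 = 490.2 pbw (target 490.2 pbw)
  ZrO2: 75.08·0.6703 = 50.33 pbw (target 50.32 pbw)
  Na2O: 43.15·0.5846 = 25.23 pbw (target 25.23 pbw)
Auditing the glass mass value: net batch after ignition = 1000 pbw (summing oxide targets gives 999.9 pbw; stated basis 999.9 pbw — deltas are rounding alone).
Batch grand total — Σ batch = 1142 pbw; ignition loss, Σ(batch × LOI) = 141.8 pbw; yield: glass divided by total = 87.58%.

Batch per 999.9 pbw melt:
  Red lead: 92.16 pbw
  Mg3Si4O10(OH)2: 739.7 pbw
  Zircon sand: 75.08 pbw
  Potash: 78.33 pbw
  Na2CO3: 43.15 pbw
  Magnesium carbonate: 113.4 pbw
Total batch = 1142 pbw; LOI loss = 141.8 pbw; yield = 87.58%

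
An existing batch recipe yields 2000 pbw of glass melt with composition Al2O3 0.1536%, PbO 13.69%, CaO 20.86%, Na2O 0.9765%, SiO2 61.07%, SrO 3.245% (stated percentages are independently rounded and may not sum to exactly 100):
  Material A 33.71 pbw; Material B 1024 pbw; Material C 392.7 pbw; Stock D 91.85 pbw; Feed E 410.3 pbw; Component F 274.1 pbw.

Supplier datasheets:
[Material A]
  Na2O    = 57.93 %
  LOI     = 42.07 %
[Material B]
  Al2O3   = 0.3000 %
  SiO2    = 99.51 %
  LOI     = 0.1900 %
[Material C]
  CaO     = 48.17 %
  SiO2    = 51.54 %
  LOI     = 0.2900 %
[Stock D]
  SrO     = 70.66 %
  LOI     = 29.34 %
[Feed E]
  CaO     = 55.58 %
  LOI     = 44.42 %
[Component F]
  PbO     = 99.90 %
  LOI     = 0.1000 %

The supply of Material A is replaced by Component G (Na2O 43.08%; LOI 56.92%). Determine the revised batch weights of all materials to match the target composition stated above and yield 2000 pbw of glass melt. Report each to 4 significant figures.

All arithmetic keeps full float precision through every step. The intermediate values appear (rounded to four significant digits) in the printout. Each reported number receives exactly one rounding; derived quantities, which include LOI, the totals, net glass mass, yield, the six compositions, are carried at full precision, as they appear in problem or answer, from the batch weights for 2000 pbw of glass.
Target masses of each oxide per 2000 pbw glass melt:
  Al2O3: 0.1536% × 2000 = 3.072 pbw
  PbO: 13.69% × 2000 = 273.8 pbw
  CaO: 20.86% × 2000 = 417.2 pbw
  Na2O: 0.9765% × 2000 = 19.53 pbw
  SiO2: 61.07% × 2000 = 1221 pbw
  SrO: 3.245% × 2000 = 64.90 pbw
Balance tally, oxide-wise, per the reported batch figures, for the quoted basis mass (oxide sums agree with the targets net of answer rounding effects):
  Al2O3: 1024·0.003000 = 3.072 pbw (target 3.072 pbw)
  PbO: 274.1·0.9990 = 273.8 pbw (target 273.8 pbw)
  CaO: 392.7·0.4817 + 410.3·0.5558 = 417.2 pbw (target 417.2 pbw)
  Na2O: 45.33·0.4308 = 19.53 pbw (target 19.53 pbw)
  SiO2: 1024·0.9951 + 392.7·0.5154 = 1221 pbw (target 1221 pbw)
  SrO: 91.85·0.7066 = 64.90 pbw (target 64.90 pbw)
Glass-mass sanity pass: batch total minus LOI = 2000 pbw (per-oxide target masses sum to 2000 pbw; stated basis 2000 pbw — deltas are rounding alone).
Summing the batch: Σ batch = 2238 pbw; loss to ignition Σ batch·LOI = 238.4 pbw; as yield: glass ÷ batch → 89.35%.

Revised batch per 2000 pbw glass melt:
  Component G: 45.33 pbw
  Material B: 1024 pbw
  Material C: 392.7 pbw
  Stock D: 91.85 pbw
  Feed E: 410.3 pbw
  Component F: 274.1 pbw
Total batch = 2238 pbw; LOI loss = 238.4 pbw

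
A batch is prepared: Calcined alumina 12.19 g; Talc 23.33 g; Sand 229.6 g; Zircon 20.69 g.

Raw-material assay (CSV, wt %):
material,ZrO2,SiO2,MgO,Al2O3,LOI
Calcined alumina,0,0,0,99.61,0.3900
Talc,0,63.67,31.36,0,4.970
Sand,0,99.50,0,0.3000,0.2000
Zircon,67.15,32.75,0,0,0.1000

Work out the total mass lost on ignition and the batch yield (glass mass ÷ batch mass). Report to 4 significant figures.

Exact precision is carried through every step; the intermediate values are printed rounded to four significant digits as written; each reported value undergoes a single rounding; derived quantities, including yield, glass mass, the totals, four oxide percentages, LOI, are rebuilt using the weight values per 284.1 g of glass at full float precision, exactly as printed in either problem or answer.
LOI of each material in turn:
  Calcined alumina: 12.19 × 0.003900 = 0.04754 g
  Talc: 23.33 × 0.04970 = 1.160 g
  Sand: 229.6 × 0.002000 = 0.4592 g
  Zircon: 20.69 × 0.001000 = 0.02069 g
Total LOI = 1.687 g
Glass = batch − LOI = 285.8 − 1.687 = 284.1 g

LOI loss = 1.687 g; glass = 284.1 g; yield = 99.41%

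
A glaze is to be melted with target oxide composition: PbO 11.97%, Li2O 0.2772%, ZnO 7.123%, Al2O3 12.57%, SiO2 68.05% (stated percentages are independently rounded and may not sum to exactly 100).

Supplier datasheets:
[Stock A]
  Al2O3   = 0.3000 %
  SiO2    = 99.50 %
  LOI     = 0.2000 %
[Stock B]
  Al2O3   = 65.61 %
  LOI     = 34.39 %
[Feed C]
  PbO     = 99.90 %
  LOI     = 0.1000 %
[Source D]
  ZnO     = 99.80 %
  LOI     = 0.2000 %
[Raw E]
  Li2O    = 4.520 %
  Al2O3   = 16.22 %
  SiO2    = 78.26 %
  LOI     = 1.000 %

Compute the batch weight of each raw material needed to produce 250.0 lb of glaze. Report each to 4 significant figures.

Each numeric step runs at full precision throughout; rounding to four significant figures governs each intermediate as shown — a single rounding yields each reported figure; all derived quantities are carried from the weighed amounts on 250.0 lb of glass at full precision (five oxide percentages, totals, LOI, glass mass, the yield) precisely as stated by the problem or answer text.
Target masses of each oxide per 250.0 lb glaze:
  PbO: 11.97% × 250.0 = 29.92 lb
  Li2O: 0.2772% × 250.0 = 0.6930 lb
  ZnO: 7.123% × 250.0 = 17.81 lb
  Al2O3: 12.57% × 250.0 = 31.42 lb
  SiO2: 68.05% × 250.0 = 170.1 lb
Mass-balance tally per oxide working from each reported weight, relative to the basis at hand (each sum matches its target mass once rounding is allowed for):
  PbO: 29.95·0.9990 = 29.92 lb (target 29.92 lb)
  Li2O: 15.33·0.04520 = 0.6929 lb (target 0.6930 lb)
  ZnO: 17.84·0.9980 = 17.80 lb (target 17.81 lb)
  Al2O3: 158.9·0.003000 + 43.38·0.6561 + 15.33·0.1622 = 31.42 lb (target 31.42 lb)
  SiO2: 158.9·0.9950 + 15.33·0.7826 = 170.1 lb (target 170.1 lb)
Glass-mass closure: net batch after ignition = 249.9 lb (per-oxide target masses sum to 250.0 lb; stated basis 250.0 lb — differing by rounding only).
Total batch = Σ batch = 265.4 lb; loss to ignition Σ batch·LOI = 15.46 lb; yield = glass ÷ total batch = 94.18%.

Batch per 250.0 lb glaze:
  Stock A: 158.9 lb
  Stock B: 43.38 lb
  Feed C: 29.95 lb
  Source D: 17.84 lb
  Raw E: 15.33 lb
Total batch = 265.4 lb; LOI loss = 15.46 lb; yield = 94.18%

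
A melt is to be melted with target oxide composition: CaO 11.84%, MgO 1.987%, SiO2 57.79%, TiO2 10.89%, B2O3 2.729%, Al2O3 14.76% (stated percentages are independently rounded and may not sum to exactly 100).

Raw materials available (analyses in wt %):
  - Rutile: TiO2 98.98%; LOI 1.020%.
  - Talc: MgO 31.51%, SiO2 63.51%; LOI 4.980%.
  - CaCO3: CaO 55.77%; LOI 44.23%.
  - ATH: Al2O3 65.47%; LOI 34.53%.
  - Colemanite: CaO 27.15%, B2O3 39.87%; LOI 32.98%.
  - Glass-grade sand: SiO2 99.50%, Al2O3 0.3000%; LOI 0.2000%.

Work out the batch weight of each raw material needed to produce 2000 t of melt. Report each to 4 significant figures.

Every computation holds full precision through the solve — values along the way are printed (rounded to four significant digits) within the worked lines; a single rounding finalizes each reported value; all derived quantities, including totals, the six compositions, the yield, ignition loss, glass mass, are re-derived from the weighed amounts on 2000 t of glass in full precision, as written in either problem or answer.
Per-oxide target masses for 2000 t melt:
  CaO: 11.84% × 2000 = 236.8 t
  MgO: 1.987% × 2000 = 39.74 t
  SiO2: 57.79% × 2000 = 1156 t
  TiO2: 10.89% × 2000 = 217.8 t
  B2O3: 2.729% × 2000 = 54.58 t
  Al2O3: 14.76% × 2000 = 295.2 t
Sums-versus-targets review applying the batch weights above, versus the basis set out (sums match the target masses modulo rounding of the values):
  CaO: 358.0·0.5577 + 136.9·0.2715 = 236.8 t (target 236.8 t)
  MgO: 126.1·0.3151 = 39.73 t (target 39.74 t)
  SiO2: 126.1·0.6351 + 1081·0.9950 = 1156 t (target 1156 t)
  TiO2: 220.0·0.9898 = 217.8 t (target 217.8 t)
  B2O3: 136.9·0.3987 = 54.58 t (target 54.58 t)
  Al2O3: 445.9·0.6547 + 1081·0.003000 = 295.2 t (target 295.2 t)
Auditing the glass mass value: net batch after ignition = 2000 t (per-oxide target masses sum to 2000 t; against the stated basis, 2000 t — gaps are rounding artifacts).
Total batch = Σ batch = 2368 t; LOI removed, Σ of batch·LOI: 368.1 t; yield: glass divided by total = 84.45%.

Batch per 2000 t melt:
  Rutile: 220.0 t
  Talc: 126.1 t
  CaCO3: 358.0 t
  ATH: 445.9 t
  Colemanite: 136.9 t
  Glass-grade sand: 1081 t
Total batch = 2368 t; LOI loss = 368.1 t; yield = 84.45%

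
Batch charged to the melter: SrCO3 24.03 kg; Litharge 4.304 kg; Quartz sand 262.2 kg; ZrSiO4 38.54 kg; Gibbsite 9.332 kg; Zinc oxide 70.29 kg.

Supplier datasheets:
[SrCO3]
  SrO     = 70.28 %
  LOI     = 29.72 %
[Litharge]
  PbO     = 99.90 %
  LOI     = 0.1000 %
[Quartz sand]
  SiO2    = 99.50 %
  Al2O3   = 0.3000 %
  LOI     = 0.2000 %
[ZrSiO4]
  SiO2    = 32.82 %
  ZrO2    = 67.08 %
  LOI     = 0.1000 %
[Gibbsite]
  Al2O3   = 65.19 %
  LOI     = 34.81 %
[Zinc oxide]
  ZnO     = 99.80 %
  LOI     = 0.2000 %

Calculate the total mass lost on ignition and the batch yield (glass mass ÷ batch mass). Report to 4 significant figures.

Each numeric step holds exact precision through every step. Working values are displayed, with 4-significant-digit rounding, across the worked steps — exactly one rounding is applied to every reported figure. All derived quantities (LOI, the yield, net glass mass, totals, the six compositions) are rebuilt at full float precision from the weighed amounts at 397.6 kg of glass as set out in the problem or the answer.
Material-by-material LOI:
  SrCO3: 24.03 × 0.2972 = 7.142 kg
  Litharge: 4.304 × 0.001000 = 0.004304 kg
  Quartz sand: 262.2 × 0.002000 = 0.5244 kg
  ZrSiO4: 38.54 × 0.001000 = 0.03854 kg
  Gibbsite: 9.332 × 0.3481 = 3.248 kg
  Zinc oxide: 70.29 × 0.002000 = 0.1406 kg
Total LOI = 11.10 kg
Glass = batch − LOI = 408.7 − 11.10 = 397.6 kg

LOI loss = 11.10 kg; glass = 397.6 kg; yield = 97.28%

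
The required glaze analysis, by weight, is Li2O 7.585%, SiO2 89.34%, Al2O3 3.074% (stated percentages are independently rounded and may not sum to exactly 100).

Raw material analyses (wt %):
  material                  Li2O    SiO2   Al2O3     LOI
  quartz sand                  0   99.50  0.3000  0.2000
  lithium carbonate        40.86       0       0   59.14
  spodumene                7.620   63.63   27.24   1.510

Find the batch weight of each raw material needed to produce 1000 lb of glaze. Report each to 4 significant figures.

Every computation maintains full precision at all times. Mid-chain values are displayed, rounded to four significant digits, between the steps — exactly one rounding is applied to every reported value. The derived quantities, including totals, LOI, yield, the three compositions, glass mass, are recomputed from the weighed amounts per 1000 lb of glass in full float precision as they appear in either problem or answer.
Oxide-by-oxide targets in 1000 lb glaze:
  Li2O: 7.585% × 1000 = 75.85 lb
  SiO2: 89.34% × 1000 = 893.4 lb
  Al2O3: 3.074% × 1000 = 30.74 lb
Per-oxide balance check working from each reported weight, for the quoted basis mass (each sum matches its target mass modulo rounding of the values):
  Li2O: 166.3·0.4086 + 103.7·0.07620 = 75.85 lb (target 75.85 lb)
  SiO2: 831.6·0.9950 + 103.7·0.6363 = 893.4 lb (target 893.4 lb)
  Al2O3: 831.6·0.003000 + 103.7·0.2724 = 30.74 lb (target 30.74 lb)
Glass-mass closure: total batch − LOI = 1000 lb (oxide target masses add up to 1000 lb; basis as stated: 1000 lb — any gap is answer rounding).
Total batch = Σ batch = 1102 lb; Σ batch·LOI gives LOI loss = 101.6 lb; yield, glass over the total, = 90.78%.

Batch per 1000 lb glaze:
  quartz sand: 831.6 lb
  lithium carbonate: 166.3 lb
  spodumene: 103.7 lb
Total batch = 1102 lb; LOI loss = 101.6 lb; yield = 90.78%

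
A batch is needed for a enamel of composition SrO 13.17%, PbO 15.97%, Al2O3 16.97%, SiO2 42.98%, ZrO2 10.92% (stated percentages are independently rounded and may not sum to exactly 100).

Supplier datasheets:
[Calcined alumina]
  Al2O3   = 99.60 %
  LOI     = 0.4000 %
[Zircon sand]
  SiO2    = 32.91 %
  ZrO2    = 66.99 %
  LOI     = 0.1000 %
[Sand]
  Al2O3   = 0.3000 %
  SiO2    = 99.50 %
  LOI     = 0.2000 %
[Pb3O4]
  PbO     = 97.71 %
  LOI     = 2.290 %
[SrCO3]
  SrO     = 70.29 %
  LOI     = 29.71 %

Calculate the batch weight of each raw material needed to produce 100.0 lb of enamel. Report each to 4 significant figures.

Batch per 100.0 lb enamel:
  Calcined alumina: 16.92 lb
  Zircon sand: 16.30 lb
  Sand: 37.80 lb
  Pb3O4: 16.34 lb
  SrCO3: 18.74 lb
Total batch = 106.1 lb; LOI loss = 6.101 lb; yield = 94.25%

Every computation carries full precision at each step — working values are rounded off to 4 significant digits as shown — a single rounding yields each reported figure — derived quantities (five oxide percentages, the totals, the yield, ignition loss, net glass mass) are carried from the weighed amounts at 100.0 lb of glass in full float precision exactly as shown in the problem or answer text.
Oxide-by-oxide targets in 100.0 lb enamel:
  SrO: 13.17% × 100.0 = 13.17 lb
  PbO: 15.97% × 100.0 = 15.97 lb
  Al2O3: 16.97% × 100.0 = 16.97 lb
  SiO2: 42.98% × 100.0 = 42.98 lb
  ZrO2: 10.92% × 100.0 = 10.92 lb
Balance tally, oxide-wise, working from each reported weight, on the stated basis (summed amounts equal target values once rounding is allowed for):
  SrO: 18.74·0.7029 = 13.17 lb (target 13.17 lb)
  PbO: 16.34·0.9771 = 15.97 lb (target 15.97 lb)
  Al2O3: 16.92·0.9960 + 37.80·0.003000 = 16.97 lb (target 16.97 lb)
  SiO2: 16.30·0.3291 + 37.80·0.9950 = 42.98 lb (target 42.98 lb)
  ZrO2: 16.30·0.6699 = 10.92 lb (target 10.92 lb)
Glass-mass sanity pass: net batch after ignition = 100.0 lb (targets for the oxides total 100.0 lb; against the stated basis, 100.0 lb — gaps are rounding artifacts).
Total batch = Σ batch = 106.1 lb; LOI removed, Σ of batch·LOI: 6.101 lb; glass ÷ batch gives a yield of 94.25%.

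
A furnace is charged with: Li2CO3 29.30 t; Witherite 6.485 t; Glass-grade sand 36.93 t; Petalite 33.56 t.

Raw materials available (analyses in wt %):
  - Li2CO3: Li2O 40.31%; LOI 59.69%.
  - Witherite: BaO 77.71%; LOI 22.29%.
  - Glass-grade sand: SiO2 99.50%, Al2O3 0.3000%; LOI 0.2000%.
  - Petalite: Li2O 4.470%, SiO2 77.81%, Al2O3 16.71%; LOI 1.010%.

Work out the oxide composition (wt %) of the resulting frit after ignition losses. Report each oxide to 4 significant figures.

The whole derivation runs at full precision through the solve. In-progress results are printed (rounded to 4 significant digits) as written. A single rounding finalizes every reported value — the derived quantities (totals, LOI, the four compositions, net glass mass, yield) are carried in full float precision starting from the weights per 86.93 t of glass as set out in the problem or answer text.
Per-oxide mass from batch:
  BaO: 6.485·0.7771 = 5.039 t
  Li2O: 29.30·0.4031 + 33.56·0.04470 = 13.31 t
  SiO2: 36.93·0.9950 + 33.56·0.7781 = 62.86 t
  Al2O3: 36.93·0.003000 + 33.56·0.1671 = 5.719 t
LOI: 29.30·0.5969 + 6.485·0.2229 + 36.93·0.002000 + 33.56·0.01010 = 19.35 t
Glass = total batch minus LOI = 106.3 − 19.35 = 86.93 t (= the summed oxide contributions)
each wt % is 100 × oxide ÷ glass

Glass mass = 86.93 t (batch 106.3 − LOI 19.35).
Composition: BaO 5.797%, Li2O 15.31%, SiO2 72.31%, Al2O3 6.579%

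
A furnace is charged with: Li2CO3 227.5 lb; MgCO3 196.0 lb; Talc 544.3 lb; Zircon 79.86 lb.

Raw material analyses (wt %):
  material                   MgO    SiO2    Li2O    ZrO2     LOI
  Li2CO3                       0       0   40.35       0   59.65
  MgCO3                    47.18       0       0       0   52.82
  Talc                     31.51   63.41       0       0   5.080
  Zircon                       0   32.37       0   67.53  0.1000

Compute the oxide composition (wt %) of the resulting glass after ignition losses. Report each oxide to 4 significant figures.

In-progress results are shown (rounded to four significant figures) at each printed step. All arithmetic holds full precision from start to finish — each reported value is rounded only once — the derived quantities, which include glass mass, yield, four oxide percentages, LOI, totals, are recomputed in exact precision, as quoted within either problem or answer, from the weighed amounts for 780.7 lb of glass.
Oxide-by-oxide delivered mass:
  MgO: 196.0·0.4718 + 544.3·0.3151 = 264.0 lb
  SiO2: 544.3·0.6341 + 79.86·0.3237 = 371.0 lb
  Li2O: 227.5·0.4035 = 91.80 lb
  ZrO2: 79.86·0.6753 = 53.93 lb
LOI: 227.5·0.5965 + 196.0·0.5282 + 544.3·0.05080 + 79.86·0.001000 = 267.0 lb
Resulting glass, batch − LOI: 1048 − 267.0 = 780.7 lb (equal to the oxide-mass sum)
wt %: oxide over glass, times 100

Glass mass = 780.7 lb (batch 1048 − LOI 267.0).
Composition: MgO 33.81%, SiO2 47.52%, Li2O 11.76%, ZrO2 6.908%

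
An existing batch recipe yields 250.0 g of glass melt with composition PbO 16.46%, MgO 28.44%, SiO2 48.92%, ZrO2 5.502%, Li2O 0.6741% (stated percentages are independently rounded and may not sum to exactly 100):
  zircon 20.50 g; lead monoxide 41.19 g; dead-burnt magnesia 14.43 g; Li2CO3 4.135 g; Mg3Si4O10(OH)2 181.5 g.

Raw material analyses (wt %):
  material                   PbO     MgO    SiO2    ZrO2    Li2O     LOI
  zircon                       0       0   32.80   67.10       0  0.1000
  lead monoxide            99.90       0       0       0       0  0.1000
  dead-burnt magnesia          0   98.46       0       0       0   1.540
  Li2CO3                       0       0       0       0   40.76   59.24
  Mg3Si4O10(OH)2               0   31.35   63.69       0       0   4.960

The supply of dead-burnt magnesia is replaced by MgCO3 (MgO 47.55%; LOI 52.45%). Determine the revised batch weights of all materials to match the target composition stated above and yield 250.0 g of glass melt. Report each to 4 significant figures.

Revised batch per 250.0 g glass melt:
  zircon: 20.50 g
  lead monoxide: 41.19 g
  MgCO3: 29.88 g
  Li2CO3: 4.135 g
  Mg3Si4O10(OH)2: 181.5 g
Total batch = 277.2 g; LOI loss = 27.19 g

The whole derivation keeps full precision end to end — working values are shown rounded to 4 significant digits at each printed step. Each reported result is rounded exactly once — the derived quantities (net glass mass, the yield, LOI, totals, the five compositions) are rebuilt using the weight values at 250.0 g of glass at full precision exactly as printed in the question or the answer.
The oxide mass targets at 250.0 g glass melt:
  PbO: 16.46% × 250.0 = 41.15 g
  MgO: 28.44% × 250.0 = 71.10 g
  SiO2: 48.92% × 250.0 = 122.3 g
  ZrO2: 5.502% × 250.0 = 13.76 g
  Li2O: 0.6741% × 250.0 = 1.685 g
A balance pass over the oxides, with the batch weights as given, against the basis in use (target by target, the sums agree exact up to rounding of places):
  PbO: 41.19·0.9990 = 41.15 g (target 41.15 g)
  MgO: 29.88·0.4755 + 181.5·0.3135 = 71.11 g (target 71.10 g)
  SiO2: 20.50·0.3280 + 181.5·0.6369 = 122.3 g (target 122.3 g)
  ZrO2: 20.50·0.6710 = 13.76 g (target 13.76 g)
  Li2O: 4.135·0.4076 = 1.685 g (target 1.685 g)
Glass-mass closure: whole batch net of LOI = 250.0 g (summing oxide targets gives 250.0 g; stated basis 250.0 g — any gap is answer rounding).
Batch grand total — Σ batch = 277.2 g; LOI loss = Σ batch·LOI = 27.19 g; as yield: glass ÷ batch → 90.19%.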